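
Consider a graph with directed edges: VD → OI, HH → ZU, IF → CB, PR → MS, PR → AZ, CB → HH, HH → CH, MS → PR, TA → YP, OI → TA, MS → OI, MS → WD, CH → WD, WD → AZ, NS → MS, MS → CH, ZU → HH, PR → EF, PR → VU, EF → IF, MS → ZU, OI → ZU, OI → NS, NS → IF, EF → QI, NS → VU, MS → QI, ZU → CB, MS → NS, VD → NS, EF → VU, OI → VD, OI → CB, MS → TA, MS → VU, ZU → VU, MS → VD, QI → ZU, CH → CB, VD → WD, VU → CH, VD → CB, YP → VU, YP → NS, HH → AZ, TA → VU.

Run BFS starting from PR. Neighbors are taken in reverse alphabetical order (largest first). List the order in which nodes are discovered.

PR -> VU -> MS -> EF -> AZ -> CH -> ZU -> WD -> VD -> TA -> QI -> OI -> NS -> IF -> CB -> HH -> YP

Visit PR; enqueue VU, MS, EF, AZ → queue [VU, MS, EF, AZ]
Visit VU; enqueue CH → queue [MS, EF, AZ, CH]
Visit MS; enqueue ZU, WD, VD, TA, QI, OI, NS → queue [EF, AZ, CH, ZU, WD, VD, TA, QI, OI, NS]
Visit EF; enqueue IF → queue [AZ, CH, ZU, WD, VD, TA, QI, OI, NS, IF]
Visit AZ → queue [CH, ZU, WD, VD, TA, QI, OI, NS, IF]
Visit CH; enqueue CB → queue [ZU, WD, VD, TA, QI, OI, NS, IF, CB]
Visit ZU; enqueue HH → queue [WD, VD, TA, QI, OI, NS, IF, CB, HH]
Visit WD → queue [VD, TA, QI, OI, NS, IF, CB, HH]
Visit VD → queue [TA, QI, OI, NS, IF, CB, HH]
Visit TA; enqueue YP → queue [QI, OI, NS, IF, CB, HH, YP]
Visit QI → queue [OI, NS, IF, CB, HH, YP]
Visit OI → queue [NS, IF, CB, HH, YP]
Visit NS → queue [IF, CB, HH, YP]
Visit IF → queue [CB, HH, YP]
Visit CB → queue [HH, YP]
Visit HH → queue [YP]
Visit YP → queue []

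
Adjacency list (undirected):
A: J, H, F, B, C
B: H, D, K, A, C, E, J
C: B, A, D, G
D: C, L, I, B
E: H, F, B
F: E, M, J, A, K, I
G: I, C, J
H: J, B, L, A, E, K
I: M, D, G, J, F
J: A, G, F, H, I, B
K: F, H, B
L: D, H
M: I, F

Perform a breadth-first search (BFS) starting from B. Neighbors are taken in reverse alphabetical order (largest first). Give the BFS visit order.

B → K → J → H → E → D → C → A → F → I → G → L → M

Visit B; enqueue K, J, H, E, D, C, A → queue [K, J, H, E, D, C, A]
Visit K; enqueue F → queue [J, H, E, D, C, A, F]
Visit J; enqueue I, G → queue [H, E, D, C, A, F, I, G]
Visit H; enqueue L → queue [E, D, C, A, F, I, G, L]
Visit E → queue [D, C, A, F, I, G, L]
Visit D → queue [C, A, F, I, G, L]
Visit C → queue [A, F, I, G, L]
Visit A → queue [F, I, G, L]
Visit F; enqueue M → queue [I, G, L, M]
Visit I → queue [G, L, M]
Visit G → queue [L, M]
Visit L → queue [M]
Visit M → queue []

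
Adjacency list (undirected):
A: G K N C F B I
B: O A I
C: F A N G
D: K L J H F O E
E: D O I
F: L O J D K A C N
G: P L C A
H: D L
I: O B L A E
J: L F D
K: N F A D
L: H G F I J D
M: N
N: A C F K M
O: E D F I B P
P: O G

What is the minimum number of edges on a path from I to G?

2

Level 0: I
Level 1: A, B, E, L, O
Level 2: C, D, F, G, H, J, K, N, P
Level 3: M
G first appears at level 2.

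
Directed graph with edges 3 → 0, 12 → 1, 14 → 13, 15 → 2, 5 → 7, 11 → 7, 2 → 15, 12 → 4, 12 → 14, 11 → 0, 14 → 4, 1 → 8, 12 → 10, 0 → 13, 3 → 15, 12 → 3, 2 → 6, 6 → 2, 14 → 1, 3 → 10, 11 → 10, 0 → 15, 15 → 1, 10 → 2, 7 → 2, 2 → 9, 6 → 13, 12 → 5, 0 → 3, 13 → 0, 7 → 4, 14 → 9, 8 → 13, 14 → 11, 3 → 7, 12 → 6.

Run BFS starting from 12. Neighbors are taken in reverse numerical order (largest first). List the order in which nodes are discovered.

Visit 12; enqueue 14, 10, 6, 5, 4, 3, 1 → queue [14, 10, 6, 5, 4, 3, 1]
Visit 14; enqueue 13, 11, 9 → queue [10, 6, 5, 4, 3, 1, 13, 11, 9]
Visit 10; enqueue 2 → queue [6, 5, 4, 3, 1, 13, 11, 9, 2]
Visit 6 → queue [5, 4, 3, 1, 13, 11, 9, 2]
Visit 5; enqueue 7 → queue [4, 3, 1, 13, 11, 9, 2, 7]
Visit 4 → queue [3, 1, 13, 11, 9, 2, 7]
Visit 3; enqueue 15, 0 → queue [1, 13, 11, 9, 2, 7, 15, 0]
Visit 1; enqueue 8 → queue [13, 11, 9, 2, 7, 15, 0, 8]
Visit 13 → queue [11, 9, 2, 7, 15, 0, 8]
Visit 11 → queue [9, 2, 7, 15, 0, 8]
Visit 9 → queue [2, 7, 15, 0, 8]
Visit 2 → queue [7, 15, 0, 8]
Visit 7 → queue [15, 0, 8]
Visit 15 → queue [0, 8]
Visit 0 → queue [8]
Visit 8 → queue []

12 -> 14 -> 10 -> 6 -> 5 -> 4 -> 3 -> 1 -> 13 -> 11 -> 9 -> 2 -> 7 -> 15 -> 0 -> 8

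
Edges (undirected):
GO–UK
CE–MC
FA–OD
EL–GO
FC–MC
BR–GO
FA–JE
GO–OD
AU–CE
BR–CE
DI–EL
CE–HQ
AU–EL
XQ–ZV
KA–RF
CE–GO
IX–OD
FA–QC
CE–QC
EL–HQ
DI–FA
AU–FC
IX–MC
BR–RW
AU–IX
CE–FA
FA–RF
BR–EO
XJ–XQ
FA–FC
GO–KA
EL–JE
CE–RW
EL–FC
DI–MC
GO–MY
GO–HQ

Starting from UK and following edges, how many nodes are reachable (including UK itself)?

20

BFS from UK visits: UK, GO, OD, MY, KA, HQ, EL, CE, BR, IX, FA, RF, JE, FC, DI, AU, RW, QC, MC, EO
Reachable nodes: 20 of 23 total.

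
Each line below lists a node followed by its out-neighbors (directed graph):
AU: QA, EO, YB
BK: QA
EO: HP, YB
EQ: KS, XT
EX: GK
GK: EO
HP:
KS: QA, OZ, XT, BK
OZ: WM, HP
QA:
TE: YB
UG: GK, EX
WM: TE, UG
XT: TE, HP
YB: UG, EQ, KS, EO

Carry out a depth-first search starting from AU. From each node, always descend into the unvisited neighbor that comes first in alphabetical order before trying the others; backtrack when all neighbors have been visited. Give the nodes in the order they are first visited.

AU EO HP YB EQ KS BK QA OZ WM TE UG EX GK XT

Visit AU
AU → EO
EO → HP
EO → YB
YB → EQ
EQ → KS
KS → BK
BK → QA
KS → OZ
OZ → WM
WM → TE
WM → UG
UG → EX
EX → GK
KS → XT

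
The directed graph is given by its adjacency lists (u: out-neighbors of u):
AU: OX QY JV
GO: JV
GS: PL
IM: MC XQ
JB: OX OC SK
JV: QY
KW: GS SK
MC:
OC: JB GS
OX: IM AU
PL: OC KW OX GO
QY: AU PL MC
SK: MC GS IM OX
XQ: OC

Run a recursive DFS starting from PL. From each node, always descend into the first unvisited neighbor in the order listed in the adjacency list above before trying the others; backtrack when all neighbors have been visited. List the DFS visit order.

PL → OC → JB → OX → IM → MC → XQ → AU → QY → JV → SK → GS → KW → GO

Visit PL
PL → OC
OC → JB
JB → OX
OX → IM
IM → MC
IM → XQ
OX → AU
AU → QY
AU → JV
JB → SK
SK → GS
PL → KW
PL → GO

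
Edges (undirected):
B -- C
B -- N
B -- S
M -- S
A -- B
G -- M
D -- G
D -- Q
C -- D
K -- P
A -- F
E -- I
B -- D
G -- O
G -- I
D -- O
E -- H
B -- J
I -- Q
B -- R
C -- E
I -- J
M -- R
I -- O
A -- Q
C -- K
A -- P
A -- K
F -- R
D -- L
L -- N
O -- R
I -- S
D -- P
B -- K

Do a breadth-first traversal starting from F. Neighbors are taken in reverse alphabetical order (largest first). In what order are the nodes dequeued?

Visit F; enqueue R, A → queue [R, A]
Visit R; enqueue O, M, B → queue [A, O, M, B]
Visit A; enqueue Q, P, K → queue [O, M, B, Q, P, K]
Visit O; enqueue I, G, D → queue [M, B, Q, P, K, I, G, D]
Visit M; enqueue S → queue [B, Q, P, K, I, G, D, S]
Visit B; enqueue N, J, C → queue [Q, P, K, I, G, D, S, N, J, C]
Visit Q → queue [P, K, I, G, D, S, N, J, C]
Visit P → queue [K, I, G, D, S, N, J, C]
Visit K → queue [I, G, D, S, N, J, C]
Visit I; enqueue E → queue [G, D, S, N, J, C, E]
Visit G → queue [D, S, N, J, C, E]
Visit D; enqueue L → queue [S, N, J, C, E, L]
Visit S → queue [N, J, C, E, L]
Visit N → queue [J, C, E, L]
Visit J → queue [C, E, L]
Visit C → queue [E, L]
Visit E; enqueue H → queue [L, H]
Visit L → queue [H]
Visit H → queue []

F → R → A → O → M → B → Q → P → K → I → G → D → S → N → J → C → E → L → H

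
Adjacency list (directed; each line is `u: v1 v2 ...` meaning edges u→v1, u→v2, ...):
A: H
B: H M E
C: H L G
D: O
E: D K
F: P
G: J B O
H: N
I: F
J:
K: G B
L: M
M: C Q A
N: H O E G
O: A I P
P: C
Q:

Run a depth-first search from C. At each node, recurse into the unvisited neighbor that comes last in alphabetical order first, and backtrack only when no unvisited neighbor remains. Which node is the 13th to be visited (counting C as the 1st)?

J

Visit C
C → L
L → M
M → Q
M → A
A → H
H → N
N → O
O → P
O → I
I → F
N → G
G → J
G → B
B → E
E → K
E → D

Visit order: C, L, M, Q, A, H, N, O, P, I, F, G, J, B, E, K, D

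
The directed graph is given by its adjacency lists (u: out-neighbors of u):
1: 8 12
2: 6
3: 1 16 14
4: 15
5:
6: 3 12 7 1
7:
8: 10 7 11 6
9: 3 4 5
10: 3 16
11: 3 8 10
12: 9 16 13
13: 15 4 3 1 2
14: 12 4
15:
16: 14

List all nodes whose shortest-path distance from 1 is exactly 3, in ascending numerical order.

Level 0: 1
Level 1: 8, 12
Level 2: 6, 7, 9, 10, 11, 13, 16
Level 3: 2, 3, 4, 5, 14, 15

2, 3, 4, 5, 14, 15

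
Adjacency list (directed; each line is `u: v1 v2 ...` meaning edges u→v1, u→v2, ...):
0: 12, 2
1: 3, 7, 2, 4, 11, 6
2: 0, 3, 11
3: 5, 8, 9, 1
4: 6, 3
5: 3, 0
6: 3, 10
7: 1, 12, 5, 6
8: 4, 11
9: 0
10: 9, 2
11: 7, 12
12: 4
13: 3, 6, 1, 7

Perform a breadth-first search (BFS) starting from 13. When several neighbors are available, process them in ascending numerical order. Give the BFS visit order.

Visit 13; enqueue 1, 3, 6, 7 → queue [1, 3, 6, 7]
Visit 1; enqueue 2, 4, 11 → queue [3, 6, 7, 2, 4, 11]
Visit 3; enqueue 5, 8, 9 → queue [6, 7, 2, 4, 11, 5, 8, 9]
Visit 6; enqueue 10 → queue [7, 2, 4, 11, 5, 8, 9, 10]
Visit 7; enqueue 12 → queue [2, 4, 11, 5, 8, 9, 10, 12]
Visit 2; enqueue 0 → queue [4, 11, 5, 8, 9, 10, 12, 0]
Visit 4 → queue [11, 5, 8, 9, 10, 12, 0]
Visit 11 → queue [5, 8, 9, 10, 12, 0]
Visit 5 → queue [8, 9, 10, 12, 0]
Visit 8 → queue [9, 10, 12, 0]
Visit 9 → queue [10, 12, 0]
Visit 10 → queue [12, 0]
Visit 12 → queue [0]
Visit 0 → queue []

13 1 3 6 7 2 4 11 5 8 9 10 12 0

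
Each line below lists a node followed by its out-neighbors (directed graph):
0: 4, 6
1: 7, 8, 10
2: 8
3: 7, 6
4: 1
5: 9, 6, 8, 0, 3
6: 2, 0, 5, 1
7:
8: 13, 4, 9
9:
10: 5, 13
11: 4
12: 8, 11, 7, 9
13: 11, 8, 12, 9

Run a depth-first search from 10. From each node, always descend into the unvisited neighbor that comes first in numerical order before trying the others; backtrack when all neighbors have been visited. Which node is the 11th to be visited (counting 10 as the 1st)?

12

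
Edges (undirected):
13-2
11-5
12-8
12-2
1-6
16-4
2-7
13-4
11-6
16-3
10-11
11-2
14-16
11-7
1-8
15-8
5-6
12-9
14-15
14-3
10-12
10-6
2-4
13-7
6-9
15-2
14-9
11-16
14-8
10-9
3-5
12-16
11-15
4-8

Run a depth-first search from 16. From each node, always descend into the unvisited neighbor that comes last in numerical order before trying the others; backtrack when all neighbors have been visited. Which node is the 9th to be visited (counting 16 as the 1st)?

5

Visit 16
16 → 14
14 → 15
15 → 11
11 → 10
10 → 12
12 → 9
9 → 6
6 → 5
5 → 3
6 → 1
1 → 8
8 → 4
4 → 13
13 → 7
7 → 2

Visit order: 16, 14, 15, 11, 10, 12, 9, 6, 5, 3, 1, 8, 4, 13, 7, 2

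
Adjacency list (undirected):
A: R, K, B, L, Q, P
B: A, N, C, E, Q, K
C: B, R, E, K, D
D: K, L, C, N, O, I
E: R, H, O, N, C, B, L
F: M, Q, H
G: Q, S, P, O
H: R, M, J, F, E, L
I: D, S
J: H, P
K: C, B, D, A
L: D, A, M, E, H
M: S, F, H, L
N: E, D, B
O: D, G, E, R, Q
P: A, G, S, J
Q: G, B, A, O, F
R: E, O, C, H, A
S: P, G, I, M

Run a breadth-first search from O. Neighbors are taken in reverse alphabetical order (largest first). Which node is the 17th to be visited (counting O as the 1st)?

I

Visit O; enqueue R, Q, G, E, D → queue [R, Q, G, E, D]
Visit R; enqueue H, C, A → queue [Q, G, E, D, H, C, A]
Visit Q; enqueue F, B → queue [G, E, D, H, C, A, F, B]
Visit G; enqueue S, P → queue [E, D, H, C, A, F, B, S, P]
Visit E; enqueue N, L → queue [D, H, C, A, F, B, S, P, N, L]
Visit D; enqueue K, I → queue [H, C, A, F, B, S, P, N, L, K, I]
Visit H; enqueue M, J → queue [C, A, F, B, S, P, N, L, K, I, M, J]
Visit C → queue [A, F, B, S, P, N, L, K, I, M, J]
Visit A → queue [F, B, S, P, N, L, K, I, M, J]
Visit F → queue [B, S, P, N, L, K, I, M, J]
Visit B → queue [S, P, N, L, K, I, M, J]
Visit S → queue [P, N, L, K, I, M, J]
Visit P → queue [N, L, K, I, M, J]
Visit N → queue [L, K, I, M, J]
Visit L → queue [K, I, M, J]
Visit K → queue [I, M, J]
Visit I → queue [M, J]
Visit M → queue [J]
Visit J → queue []

Visit order: O, R, Q, G, E, D, H, C, A, F, B, S, P, N, L, K, I, M, J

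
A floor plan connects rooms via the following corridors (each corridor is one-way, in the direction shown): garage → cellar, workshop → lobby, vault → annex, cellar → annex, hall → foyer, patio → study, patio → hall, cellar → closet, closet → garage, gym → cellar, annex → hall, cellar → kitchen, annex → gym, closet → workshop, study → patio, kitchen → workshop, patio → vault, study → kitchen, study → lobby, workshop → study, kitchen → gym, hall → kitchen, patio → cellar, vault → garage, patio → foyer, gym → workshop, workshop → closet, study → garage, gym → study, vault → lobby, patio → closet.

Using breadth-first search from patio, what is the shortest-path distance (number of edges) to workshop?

2

Level 0: patio
Level 1: cellar, closet, foyer, hall, study, vault
Level 2: annex, garage, kitchen, lobby, workshop
Level 3: gym
workshop first appears at level 2.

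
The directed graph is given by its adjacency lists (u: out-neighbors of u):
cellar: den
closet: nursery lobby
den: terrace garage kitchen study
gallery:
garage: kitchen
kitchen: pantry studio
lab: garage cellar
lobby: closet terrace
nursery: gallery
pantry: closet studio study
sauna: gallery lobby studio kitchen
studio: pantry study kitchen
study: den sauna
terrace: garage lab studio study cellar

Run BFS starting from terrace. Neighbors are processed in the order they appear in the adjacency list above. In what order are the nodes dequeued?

terrace, garage, lab, studio, study, cellar, kitchen, pantry, den, sauna, closet, gallery, lobby, nursery

Visit terrace; enqueue garage, lab, studio, study, cellar → queue [garage, lab, studio, study, cellar]
Visit garage; enqueue kitchen → queue [lab, studio, study, cellar, kitchen]
Visit lab → queue [studio, study, cellar, kitchen]
Visit studio; enqueue pantry → queue [study, cellar, kitchen, pantry]
Visit study; enqueue den, sauna → queue [cellar, kitchen, pantry, den, sauna]
Visit cellar → queue [kitchen, pantry, den, sauna]
Visit kitchen → queue [pantry, den, sauna]
Visit pantry; enqueue closet → queue [den, sauna, closet]
Visit den → queue [sauna, closet]
Visit sauna; enqueue gallery, lobby → queue [closet, gallery, lobby]
Visit closet; enqueue nursery → queue [gallery, lobby, nursery]
Visit gallery → queue [lobby, nursery]
Visit lobby → queue [nursery]
Visit nursery → queue []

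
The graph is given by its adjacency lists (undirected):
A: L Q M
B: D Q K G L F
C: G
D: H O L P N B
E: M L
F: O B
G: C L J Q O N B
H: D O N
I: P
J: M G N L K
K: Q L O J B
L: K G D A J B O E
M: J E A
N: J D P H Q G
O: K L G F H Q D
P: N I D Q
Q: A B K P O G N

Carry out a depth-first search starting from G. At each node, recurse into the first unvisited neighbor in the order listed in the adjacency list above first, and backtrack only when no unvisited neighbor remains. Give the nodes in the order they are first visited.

Visit G
G → C
G → L
L → K
K → Q
Q → A
A → M
M → J
J → N
N → D
D → H
H → O
O → F
F → B
D → P
P → I
M → E

G -> C -> L -> K -> Q -> A -> M -> J -> N -> D -> H -> O -> F -> B -> P -> I -> E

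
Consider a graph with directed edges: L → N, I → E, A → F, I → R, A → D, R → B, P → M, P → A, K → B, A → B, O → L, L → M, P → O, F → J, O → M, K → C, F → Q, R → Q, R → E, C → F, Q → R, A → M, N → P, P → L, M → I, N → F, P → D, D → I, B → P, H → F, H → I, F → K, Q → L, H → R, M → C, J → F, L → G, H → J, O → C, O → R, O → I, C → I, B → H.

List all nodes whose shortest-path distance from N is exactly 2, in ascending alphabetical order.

A, D, J, K, L, M, O, Q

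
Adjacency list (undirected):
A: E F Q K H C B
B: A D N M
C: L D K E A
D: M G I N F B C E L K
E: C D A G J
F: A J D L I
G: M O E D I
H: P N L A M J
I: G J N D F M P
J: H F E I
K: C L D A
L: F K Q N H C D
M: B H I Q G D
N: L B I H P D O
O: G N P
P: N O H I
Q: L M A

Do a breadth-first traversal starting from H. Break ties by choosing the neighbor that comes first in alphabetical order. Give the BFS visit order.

H -> A -> J -> L -> M -> N -> P -> B -> C -> E -> F -> K -> Q -> I -> D -> G -> O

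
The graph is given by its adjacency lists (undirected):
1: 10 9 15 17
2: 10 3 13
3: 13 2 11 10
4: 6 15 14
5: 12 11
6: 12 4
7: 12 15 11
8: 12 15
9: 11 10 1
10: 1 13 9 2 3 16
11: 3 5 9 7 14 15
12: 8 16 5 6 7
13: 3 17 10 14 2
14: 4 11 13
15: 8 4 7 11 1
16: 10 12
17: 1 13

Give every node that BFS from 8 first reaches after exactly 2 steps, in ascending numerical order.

Level 0: 8
Level 1: 12, 15
Level 2: 1, 4, 5, 6, 7, 11, 16
Level 3: 3, 9, 10, 14, 17
Level 4: 2, 13

1, 4, 5, 6, 7, 11, 16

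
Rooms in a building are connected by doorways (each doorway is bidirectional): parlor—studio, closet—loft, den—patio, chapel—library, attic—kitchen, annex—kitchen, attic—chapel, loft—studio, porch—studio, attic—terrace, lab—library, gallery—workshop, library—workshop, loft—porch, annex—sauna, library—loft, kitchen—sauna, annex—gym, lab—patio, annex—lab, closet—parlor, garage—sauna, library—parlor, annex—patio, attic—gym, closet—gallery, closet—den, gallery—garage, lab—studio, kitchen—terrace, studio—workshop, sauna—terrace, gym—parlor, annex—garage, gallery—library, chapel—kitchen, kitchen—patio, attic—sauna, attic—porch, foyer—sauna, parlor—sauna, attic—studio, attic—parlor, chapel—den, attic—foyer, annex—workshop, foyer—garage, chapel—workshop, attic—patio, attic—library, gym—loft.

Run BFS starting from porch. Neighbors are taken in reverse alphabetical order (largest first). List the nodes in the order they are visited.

Visit porch; enqueue studio, loft, attic → queue [studio, loft, attic]
Visit studio; enqueue workshop, parlor, lab → queue [loft, attic, workshop, parlor, lab]
Visit loft; enqueue library, gym, closet → queue [attic, workshop, parlor, lab, library, gym, closet]
Visit attic; enqueue terrace, sauna, patio, kitchen, foyer, chapel → queue [workshop, parlor, lab, library, gym, closet, terrace, sauna, patio, kitchen, foyer, chapel]
Visit workshop; enqueue gallery, annex → queue [parlor, lab, library, gym, closet, terrace, sauna, patio, kitchen, foyer, chapel, gallery, annex]
Visit parlor → queue [lab, library, gym, closet, terrace, sauna, patio, kitchen, foyer, chapel, gallery, annex]
Visit lab → queue [library, gym, closet, terrace, sauna, patio, kitchen, foyer, chapel, gallery, annex]
Visit library → queue [gym, closet, terrace, sauna, patio, kitchen, foyer, chapel, gallery, annex]
Visit gym → queue [closet, terrace, sauna, patio, kitchen, foyer, chapel, gallery, annex]
Visit closet; enqueue den → queue [terrace, sauna, patio, kitchen, foyer, chapel, gallery, annex, den]
Visit terrace → queue [sauna, patio, kitchen, foyer, chapel, gallery, annex, den]
Visit sauna; enqueue garage → queue [patio, kitchen, foyer, chapel, gallery, annex, den, garage]
Visit patio → queue [kitchen, foyer, chapel, gallery, annex, den, garage]
Visit kitchen → queue [foyer, chapel, gallery, annex, den, garage]
Visit foyer → queue [chapel, gallery, annex, den, garage]
Visit chapel → queue [gallery, annex, den, garage]
Visit gallery → queue [annex, den, garage]
Visit annex → queue [den, garage]
Visit den → queue [garage]
Visit garage → queue []

porch, studio, loft, attic, workshop, parlor, lab, library, gym, closet, terrace, sauna, patio, kitchen, foyer, chapel, gallery, annex, den, garage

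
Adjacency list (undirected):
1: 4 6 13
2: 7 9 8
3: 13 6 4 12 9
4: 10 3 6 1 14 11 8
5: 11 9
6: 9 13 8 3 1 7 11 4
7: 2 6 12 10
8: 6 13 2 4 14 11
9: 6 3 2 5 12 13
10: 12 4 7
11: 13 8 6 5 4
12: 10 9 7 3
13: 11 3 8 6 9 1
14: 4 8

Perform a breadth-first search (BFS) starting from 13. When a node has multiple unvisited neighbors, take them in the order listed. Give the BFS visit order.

13 → 11 → 3 → 8 → 6 → 9 → 1 → 5 → 4 → 12 → 2 → 14 → 7 → 10

Visit 13; enqueue 11, 3, 8, 6, 9, 1 → queue [11, 3, 8, 6, 9, 1]
Visit 11; enqueue 5, 4 → queue [3, 8, 6, 9, 1, 5, 4]
Visit 3; enqueue 12 → queue [8, 6, 9, 1, 5, 4, 12]
Visit 8; enqueue 2, 14 → queue [6, 9, 1, 5, 4, 12, 2, 14]
Visit 6; enqueue 7 → queue [9, 1, 5, 4, 12, 2, 14, 7]
Visit 9 → queue [1, 5, 4, 12, 2, 14, 7]
Visit 1 → queue [5, 4, 12, 2, 14, 7]
Visit 5 → queue [4, 12, 2, 14, 7]
Visit 4; enqueue 10 → queue [12, 2, 14, 7, 10]
Visit 12 → queue [2, 14, 7, 10]
Visit 2 → queue [14, 7, 10]
Visit 14 → queue [7, 10]
Visit 7 → queue [10]
Visit 10 → queue []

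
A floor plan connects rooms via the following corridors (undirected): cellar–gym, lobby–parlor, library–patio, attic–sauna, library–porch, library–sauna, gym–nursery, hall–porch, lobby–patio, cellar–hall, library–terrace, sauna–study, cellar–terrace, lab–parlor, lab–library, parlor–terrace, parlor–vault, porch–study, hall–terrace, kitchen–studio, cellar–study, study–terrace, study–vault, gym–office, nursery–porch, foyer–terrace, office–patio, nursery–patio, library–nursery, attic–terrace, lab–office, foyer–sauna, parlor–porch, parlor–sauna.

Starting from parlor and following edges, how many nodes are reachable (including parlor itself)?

BFS from parlor visits: parlor, vault, terrace, sauna, porch, lobby, lab, study, library, hall, foyer, cellar, attic, nursery, patio, office, gym
Reachable nodes: 17 of 19 total.

17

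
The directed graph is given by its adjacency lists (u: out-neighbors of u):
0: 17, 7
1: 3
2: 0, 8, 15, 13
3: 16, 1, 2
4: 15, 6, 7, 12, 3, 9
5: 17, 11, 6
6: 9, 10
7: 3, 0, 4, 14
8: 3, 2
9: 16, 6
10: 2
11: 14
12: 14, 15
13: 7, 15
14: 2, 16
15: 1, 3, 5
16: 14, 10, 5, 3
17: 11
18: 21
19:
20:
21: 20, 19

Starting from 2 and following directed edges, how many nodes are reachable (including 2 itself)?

18

BFS from 2 visits: 2, 0, 8, 15, 13, 17, 7, 3, 1, 5, 11, 4, 14, 16, 6, 12, 9, 10
Reachable nodes: 18 of 22 total.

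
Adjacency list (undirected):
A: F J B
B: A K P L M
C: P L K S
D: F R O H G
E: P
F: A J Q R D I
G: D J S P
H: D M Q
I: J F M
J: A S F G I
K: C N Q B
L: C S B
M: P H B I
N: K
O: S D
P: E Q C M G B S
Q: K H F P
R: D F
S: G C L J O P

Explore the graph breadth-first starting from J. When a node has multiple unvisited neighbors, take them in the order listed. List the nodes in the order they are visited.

Visit J; enqueue A, S, F, G, I → queue [A, S, F, G, I]
Visit A; enqueue B → queue [S, F, G, I, B]
Visit S; enqueue C, L, O, P → queue [F, G, I, B, C, L, O, P]
Visit F; enqueue Q, R, D → queue [G, I, B, C, L, O, P, Q, R, D]
Visit G → queue [I, B, C, L, O, P, Q, R, D]
Visit I; enqueue M → queue [B, C, L, O, P, Q, R, D, M]
Visit B; enqueue K → queue [C, L, O, P, Q, R, D, M, K]
Visit C → queue [L, O, P, Q, R, D, M, K]
Visit L → queue [O, P, Q, R, D, M, K]
Visit O → queue [P, Q, R, D, M, K]
Visit P; enqueue E → queue [Q, R, D, M, K, E]
Visit Q; enqueue H → queue [R, D, M, K, E, H]
Visit R → queue [D, M, K, E, H]
Visit D → queue [M, K, E, H]
Visit M → queue [K, E, H]
Visit K; enqueue N → queue [E, H, N]
Visit E → queue [H, N]
Visit H → queue [N]
Visit N → queue []

J, A, S, F, G, I, B, C, L, O, P, Q, R, D, M, K, E, H, N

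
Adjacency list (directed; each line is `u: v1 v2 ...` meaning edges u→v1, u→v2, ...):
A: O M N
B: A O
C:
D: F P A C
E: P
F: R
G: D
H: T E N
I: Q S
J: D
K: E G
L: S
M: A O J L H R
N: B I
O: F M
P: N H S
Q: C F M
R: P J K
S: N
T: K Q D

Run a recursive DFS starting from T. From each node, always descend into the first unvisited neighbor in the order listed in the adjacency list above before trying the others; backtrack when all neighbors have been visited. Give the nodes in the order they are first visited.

T K E P N B A O F R J D C M L S H I Q G

Visit T
T → K
K → E
E → P
P → N
N → B
B → A
A → O
O → F
F → R
R → J
J → D
D → C
O → M
M → L
L → S
M → H
N → I
I → Q
K → G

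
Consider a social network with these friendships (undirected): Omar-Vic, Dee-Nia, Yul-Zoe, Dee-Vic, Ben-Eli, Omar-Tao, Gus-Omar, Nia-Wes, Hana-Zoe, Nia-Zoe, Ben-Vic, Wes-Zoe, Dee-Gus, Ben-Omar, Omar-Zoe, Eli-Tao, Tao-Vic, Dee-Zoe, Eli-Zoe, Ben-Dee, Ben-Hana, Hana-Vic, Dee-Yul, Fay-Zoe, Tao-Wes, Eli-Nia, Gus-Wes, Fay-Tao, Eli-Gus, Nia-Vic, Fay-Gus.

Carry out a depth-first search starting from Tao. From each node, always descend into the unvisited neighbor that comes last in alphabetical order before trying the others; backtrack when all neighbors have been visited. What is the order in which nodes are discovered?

Visit Tao
Tao → Wes
Wes → Zoe
Zoe → Yul
Yul → Dee
Dee → Vic
Vic → Omar
Omar → Gus
Gus → Fay
Gus → Eli
Eli → Nia
Eli → Ben
Ben → Hana

Tao, Wes, Zoe, Yul, Dee, Vic, Omar, Gus, Fay, Eli, Nia, Ben, Hana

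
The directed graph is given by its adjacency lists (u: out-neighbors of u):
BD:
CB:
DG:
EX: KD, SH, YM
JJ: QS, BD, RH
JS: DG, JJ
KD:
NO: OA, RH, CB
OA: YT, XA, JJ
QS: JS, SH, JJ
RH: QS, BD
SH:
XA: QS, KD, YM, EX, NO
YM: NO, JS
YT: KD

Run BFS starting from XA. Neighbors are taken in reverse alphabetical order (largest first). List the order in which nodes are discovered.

XA -> YM -> QS -> NO -> KD -> EX -> JS -> SH -> JJ -> RH -> OA -> CB -> DG -> BD -> YT

Visit XA; enqueue YM, QS, NO, KD, EX → queue [YM, QS, NO, KD, EX]
Visit YM; enqueue JS → queue [QS, NO, KD, EX, JS]
Visit QS; enqueue SH, JJ → queue [NO, KD, EX, JS, SH, JJ]
Visit NO; enqueue RH, OA, CB → queue [KD, EX, JS, SH, JJ, RH, OA, CB]
Visit KD → queue [EX, JS, SH, JJ, RH, OA, CB]
Visit EX → queue [JS, SH, JJ, RH, OA, CB]
Visit JS; enqueue DG → queue [SH, JJ, RH, OA, CB, DG]
Visit SH → queue [JJ, RH, OA, CB, DG]
Visit JJ; enqueue BD → queue [RH, OA, CB, DG, BD]
Visit RH → queue [OA, CB, DG, BD]
Visit OA; enqueue YT → queue [CB, DG, BD, YT]
Visit CB → queue [DG, BD, YT]
Visit DG → queue [BD, YT]
Visit BD → queue [YT]
Visit YT → queue []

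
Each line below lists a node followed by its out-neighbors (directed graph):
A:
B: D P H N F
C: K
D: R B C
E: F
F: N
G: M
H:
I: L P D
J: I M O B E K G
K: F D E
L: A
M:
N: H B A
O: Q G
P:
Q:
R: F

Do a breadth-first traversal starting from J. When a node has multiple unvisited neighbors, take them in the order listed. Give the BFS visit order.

J I M O B E K G L P D Q H N F A R C

Visit J; enqueue I, M, O, B, E, K, G → queue [I, M, O, B, E, K, G]
Visit I; enqueue L, P, D → queue [M, O, B, E, K, G, L, P, D]
Visit M → queue [O, B, E, K, G, L, P, D]
Visit O; enqueue Q → queue [B, E, K, G, L, P, D, Q]
Visit B; enqueue H, N, F → queue [E, K, G, L, P, D, Q, H, N, F]
Visit E → queue [K, G, L, P, D, Q, H, N, F]
Visit K → queue [G, L, P, D, Q, H, N, F]
Visit G → queue [L, P, D, Q, H, N, F]
Visit L; enqueue A → queue [P, D, Q, H, N, F, A]
Visit P → queue [D, Q, H, N, F, A]
Visit D; enqueue R, C → queue [Q, H, N, F, A, R, C]
Visit Q → queue [H, N, F, A, R, C]
Visit H → queue [N, F, A, R, C]
Visit N → queue [F, A, R, C]
Visit F → queue [A, R, C]
Visit A → queue [R, C]
Visit R → queue [C]
Visit C → queue []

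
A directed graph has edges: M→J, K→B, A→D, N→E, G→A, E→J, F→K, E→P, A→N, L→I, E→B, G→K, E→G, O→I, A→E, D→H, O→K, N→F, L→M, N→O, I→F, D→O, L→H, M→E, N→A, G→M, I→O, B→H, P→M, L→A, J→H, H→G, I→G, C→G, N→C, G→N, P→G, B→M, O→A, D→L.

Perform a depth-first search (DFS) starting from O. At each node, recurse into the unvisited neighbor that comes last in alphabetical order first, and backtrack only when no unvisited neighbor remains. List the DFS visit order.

O K B M J H G N F E P C A D L I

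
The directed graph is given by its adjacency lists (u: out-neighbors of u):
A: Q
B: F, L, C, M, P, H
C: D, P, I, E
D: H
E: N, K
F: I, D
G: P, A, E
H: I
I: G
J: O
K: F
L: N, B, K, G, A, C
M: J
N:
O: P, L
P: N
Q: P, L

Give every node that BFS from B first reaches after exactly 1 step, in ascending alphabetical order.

Level 0: B
Level 1: C, F, H, L, M, P
Level 2: A, D, E, G, I, J, K, N
Level 3: O, Q

C, F, H, L, M, P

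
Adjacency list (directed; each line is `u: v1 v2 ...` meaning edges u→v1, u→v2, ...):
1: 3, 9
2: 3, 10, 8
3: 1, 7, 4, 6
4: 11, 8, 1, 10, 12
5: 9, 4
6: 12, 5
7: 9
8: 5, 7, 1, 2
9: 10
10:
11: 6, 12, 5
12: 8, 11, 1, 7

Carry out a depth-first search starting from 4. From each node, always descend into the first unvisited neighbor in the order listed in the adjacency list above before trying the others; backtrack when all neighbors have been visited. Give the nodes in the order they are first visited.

Visit 4
4 → 11
11 → 6
6 → 12
12 → 8
8 → 5
5 → 9
9 → 10
8 → 7
8 → 1
1 → 3
8 → 2

4 11 6 12 8 5 9 10 7 1 3 2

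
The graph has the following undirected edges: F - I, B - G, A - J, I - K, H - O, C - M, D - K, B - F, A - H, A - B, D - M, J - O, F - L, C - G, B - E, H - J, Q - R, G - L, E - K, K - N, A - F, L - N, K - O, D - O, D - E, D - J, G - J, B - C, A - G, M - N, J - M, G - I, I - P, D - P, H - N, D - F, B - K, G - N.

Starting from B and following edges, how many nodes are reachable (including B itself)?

16

BFS from B visits: B, A, C, E, F, G, K, H, J, M, D, I, L, N, O, P
Reachable nodes: 16 of 18 total.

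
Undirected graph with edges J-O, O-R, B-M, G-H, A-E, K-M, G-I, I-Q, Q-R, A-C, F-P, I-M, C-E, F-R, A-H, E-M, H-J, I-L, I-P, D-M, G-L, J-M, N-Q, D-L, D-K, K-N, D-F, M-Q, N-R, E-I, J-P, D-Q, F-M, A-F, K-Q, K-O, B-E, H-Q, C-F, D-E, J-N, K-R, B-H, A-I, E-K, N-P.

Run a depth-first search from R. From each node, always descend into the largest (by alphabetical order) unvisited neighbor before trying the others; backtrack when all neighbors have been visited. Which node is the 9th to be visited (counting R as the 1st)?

Visit R
R → Q
Q → N
N → P
P → J
J → O
O → K
K → M
M → I
I → L
L → G
G → H
H → B
B → E
E → D
D → F
F → C
C → A

Visit order: R, Q, N, P, J, O, K, M, I, L, G, H, B, E, D, F, C, A

I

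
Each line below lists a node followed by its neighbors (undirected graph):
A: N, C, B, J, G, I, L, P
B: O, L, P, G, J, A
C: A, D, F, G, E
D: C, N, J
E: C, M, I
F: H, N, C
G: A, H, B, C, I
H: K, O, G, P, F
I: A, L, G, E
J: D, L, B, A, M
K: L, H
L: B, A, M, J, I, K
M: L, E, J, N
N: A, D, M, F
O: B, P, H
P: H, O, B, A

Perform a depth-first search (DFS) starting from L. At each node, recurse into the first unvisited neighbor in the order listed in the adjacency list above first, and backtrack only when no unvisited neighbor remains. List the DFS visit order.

L, B, O, P, H, K, G, A, N, D, C, F, E, M, J, I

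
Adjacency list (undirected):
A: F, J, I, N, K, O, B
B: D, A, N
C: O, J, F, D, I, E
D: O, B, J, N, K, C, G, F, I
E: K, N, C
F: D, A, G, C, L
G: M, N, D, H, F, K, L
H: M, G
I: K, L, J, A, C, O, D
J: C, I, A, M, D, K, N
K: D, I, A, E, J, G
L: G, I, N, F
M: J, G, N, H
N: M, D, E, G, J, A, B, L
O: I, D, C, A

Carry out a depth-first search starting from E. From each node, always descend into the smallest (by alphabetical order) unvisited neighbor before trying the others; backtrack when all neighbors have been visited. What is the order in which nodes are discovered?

E -> C -> D -> B -> A -> F -> G -> H -> M -> J -> I -> K -> L -> N -> O

Visit E
E → C
C → D
D → B
B → A
A → F
F → G
G → H
H → M
M → J
J → I
I → K
I → L
L → N
I → O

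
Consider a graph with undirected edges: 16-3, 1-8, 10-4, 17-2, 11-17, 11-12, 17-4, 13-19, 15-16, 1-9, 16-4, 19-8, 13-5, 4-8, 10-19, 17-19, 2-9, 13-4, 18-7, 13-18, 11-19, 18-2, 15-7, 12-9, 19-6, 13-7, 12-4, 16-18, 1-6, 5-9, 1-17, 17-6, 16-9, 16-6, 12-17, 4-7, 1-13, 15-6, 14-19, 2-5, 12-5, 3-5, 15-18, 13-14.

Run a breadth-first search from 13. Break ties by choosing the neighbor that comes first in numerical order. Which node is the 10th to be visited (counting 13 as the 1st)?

8

Visit 13; enqueue 1, 4, 5, 7, 14, 18, 19 → queue [1, 4, 5, 7, 14, 18, 19]
Visit 1; enqueue 6, 8, 9, 17 → queue [4, 5, 7, 14, 18, 19, 6, 8, 9, 17]
Visit 4; enqueue 10, 12, 16 → queue [5, 7, 14, 18, 19, 6, 8, 9, 17, 10, 12, 16]
Visit 5; enqueue 2, 3 → queue [7, 14, 18, 19, 6, 8, 9, 17, 10, 12, 16, 2, 3]
Visit 7; enqueue 15 → queue [14, 18, 19, 6, 8, 9, 17, 10, 12, 16, 2, 3, 15]
Visit 14 → queue [18, 19, 6, 8, 9, 17, 10, 12, 16, 2, 3, 15]
Visit 18 → queue [19, 6, 8, 9, 17, 10, 12, 16, 2, 3, 15]
Visit 19; enqueue 11 → queue [6, 8, 9, 17, 10, 12, 16, 2, 3, 15, 11]
Visit 6 → queue [8, 9, 17, 10, 12, 16, 2, 3, 15, 11]
Visit 8 → queue [9, 17, 10, 12, 16, 2, 3, 15, 11]
Visit 9 → queue [17, 10, 12, 16, 2, 3, 15, 11]
Visit 17 → queue [10, 12, 16, 2, 3, 15, 11]
Visit 10 → queue [12, 16, 2, 3, 15, 11]
Visit 12 → queue [16, 2, 3, 15, 11]
Visit 16 → queue [2, 3, 15, 11]
Visit 2 → queue [3, 15, 11]
Visit 3 → queue [15, 11]
Visit 15 → queue [11]
Visit 11 → queue []

Visit order: 13, 1, 4, 5, 7, 14, 18, 19, 6, 8, 9, 17, 10, 12, 16, 2, 3, 15, 11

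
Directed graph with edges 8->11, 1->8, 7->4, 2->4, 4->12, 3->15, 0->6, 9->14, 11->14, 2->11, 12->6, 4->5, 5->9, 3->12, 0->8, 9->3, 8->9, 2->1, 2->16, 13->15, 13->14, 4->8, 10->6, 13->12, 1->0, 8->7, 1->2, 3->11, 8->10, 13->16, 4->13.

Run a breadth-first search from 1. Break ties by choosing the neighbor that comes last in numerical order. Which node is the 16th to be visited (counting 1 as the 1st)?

Visit 1; enqueue 8, 2, 0 → queue [8, 2, 0]
Visit 8; enqueue 11, 10, 9, 7 → queue [2, 0, 11, 10, 9, 7]
Visit 2; enqueue 16, 4 → queue [0, 11, 10, 9, 7, 16, 4]
Visit 0; enqueue 6 → queue [11, 10, 9, 7, 16, 4, 6]
Visit 11; enqueue 14 → queue [10, 9, 7, 16, 4, 6, 14]
Visit 10 → queue [9, 7, 16, 4, 6, 14]
Visit 9; enqueue 3 → queue [7, 16, 4, 6, 14, 3]
Visit 7 → queue [16, 4, 6, 14, 3]
Visit 16 → queue [4, 6, 14, 3]
Visit 4; enqueue 13, 12, 5 → queue [6, 14, 3, 13, 12, 5]
Visit 6 → queue [14, 3, 13, 12, 5]
Visit 14 → queue [3, 13, 12, 5]
Visit 3; enqueue 15 → queue [13, 12, 5, 15]
Visit 13 → queue [12, 5, 15]
Visit 12 → queue [5, 15]
Visit 5 → queue [15]
Visit 15 → queue []

Visit order: 1, 8, 2, 0, 11, 10, 9, 7, 16, 4, 6, 14, 3, 13, 12, 5, 15

5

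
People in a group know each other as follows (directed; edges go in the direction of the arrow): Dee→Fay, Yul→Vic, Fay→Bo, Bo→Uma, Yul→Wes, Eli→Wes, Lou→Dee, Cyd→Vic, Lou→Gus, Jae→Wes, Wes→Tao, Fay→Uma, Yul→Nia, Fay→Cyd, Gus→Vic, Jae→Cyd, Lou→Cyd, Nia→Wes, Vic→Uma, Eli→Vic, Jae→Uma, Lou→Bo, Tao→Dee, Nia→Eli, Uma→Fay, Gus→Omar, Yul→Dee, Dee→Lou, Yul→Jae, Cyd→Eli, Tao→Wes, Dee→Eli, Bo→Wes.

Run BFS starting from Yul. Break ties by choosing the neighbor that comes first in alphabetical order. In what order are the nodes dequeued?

Yul → Dee → Jae → Nia → Vic → Wes → Eli → Fay → Lou → Cyd → Uma → Tao → Bo → Gus → Omar

Visit Yul; enqueue Dee, Jae, Nia, Vic, Wes → queue [Dee, Jae, Nia, Vic, Wes]
Visit Dee; enqueue Eli, Fay, Lou → queue [Jae, Nia, Vic, Wes, Eli, Fay, Lou]
Visit Jae; enqueue Cyd, Uma → queue [Nia, Vic, Wes, Eli, Fay, Lou, Cyd, Uma]
Visit Nia → queue [Vic, Wes, Eli, Fay, Lou, Cyd, Uma]
Visit Vic → queue [Wes, Eli, Fay, Lou, Cyd, Uma]
Visit Wes; enqueue Tao → queue [Eli, Fay, Lou, Cyd, Uma, Tao]
Visit Eli → queue [Fay, Lou, Cyd, Uma, Tao]
Visit Fay; enqueue Bo → queue [Lou, Cyd, Uma, Tao, Bo]
Visit Lou; enqueue Gus → queue [Cyd, Uma, Tao, Bo, Gus]
Visit Cyd → queue [Uma, Tao, Bo, Gus]
Visit Uma → queue [Tao, Bo, Gus]
Visit Tao → queue [Bo, Gus]
Visit Bo → queue [Gus]
Visit Gus; enqueue Omar → queue [Omar]
Visit Omar → queue []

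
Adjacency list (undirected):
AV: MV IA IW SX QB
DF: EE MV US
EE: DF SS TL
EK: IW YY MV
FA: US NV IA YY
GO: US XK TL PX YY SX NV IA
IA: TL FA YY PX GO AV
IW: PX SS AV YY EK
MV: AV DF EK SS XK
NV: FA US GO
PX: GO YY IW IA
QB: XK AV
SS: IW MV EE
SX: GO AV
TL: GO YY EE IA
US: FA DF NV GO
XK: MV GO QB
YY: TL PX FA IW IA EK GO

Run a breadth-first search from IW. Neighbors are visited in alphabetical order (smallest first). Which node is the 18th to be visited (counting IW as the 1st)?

US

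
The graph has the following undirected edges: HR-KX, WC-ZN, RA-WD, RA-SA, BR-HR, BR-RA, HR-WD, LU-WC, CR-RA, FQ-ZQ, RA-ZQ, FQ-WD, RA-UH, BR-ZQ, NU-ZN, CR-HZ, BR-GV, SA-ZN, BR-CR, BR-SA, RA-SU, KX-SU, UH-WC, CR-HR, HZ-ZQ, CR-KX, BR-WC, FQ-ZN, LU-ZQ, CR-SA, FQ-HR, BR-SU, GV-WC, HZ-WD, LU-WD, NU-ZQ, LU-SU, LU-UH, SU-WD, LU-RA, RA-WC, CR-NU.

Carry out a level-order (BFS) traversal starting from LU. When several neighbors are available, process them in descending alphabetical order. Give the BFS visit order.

Visit LU; enqueue ZQ, WD, WC, UH, SU, RA → queue [ZQ, WD, WC, UH, SU, RA]
Visit ZQ; enqueue NU, HZ, FQ, BR → queue [WD, WC, UH, SU, RA, NU, HZ, FQ, BR]
Visit WD; enqueue HR → queue [WC, UH, SU, RA, NU, HZ, FQ, BR, HR]
Visit WC; enqueue ZN, GV → queue [UH, SU, RA, NU, HZ, FQ, BR, HR, ZN, GV]
Visit UH → queue [SU, RA, NU, HZ, FQ, BR, HR, ZN, GV]
Visit SU; enqueue KX → queue [RA, NU, HZ, FQ, BR, HR, ZN, GV, KX]
Visit RA; enqueue SA, CR → queue [NU, HZ, FQ, BR, HR, ZN, GV, KX, SA, CR]
Visit NU → queue [HZ, FQ, BR, HR, ZN, GV, KX, SA, CR]
Visit HZ → queue [FQ, BR, HR, ZN, GV, KX, SA, CR]
Visit FQ → queue [BR, HR, ZN, GV, KX, SA, CR]
Visit BR → queue [HR, ZN, GV, KX, SA, CR]
Visit HR → queue [ZN, GV, KX, SA, CR]
Visit ZN → queue [GV, KX, SA, CR]
Visit GV → queue [KX, SA, CR]
Visit KX → queue [SA, CR]
Visit SA → queue [CR]
Visit CR → queue []

LU -> ZQ -> WD -> WC -> UH -> SU -> RA -> NU -> HZ -> FQ -> BR -> HR -> ZN -> GV -> KX -> SA -> CR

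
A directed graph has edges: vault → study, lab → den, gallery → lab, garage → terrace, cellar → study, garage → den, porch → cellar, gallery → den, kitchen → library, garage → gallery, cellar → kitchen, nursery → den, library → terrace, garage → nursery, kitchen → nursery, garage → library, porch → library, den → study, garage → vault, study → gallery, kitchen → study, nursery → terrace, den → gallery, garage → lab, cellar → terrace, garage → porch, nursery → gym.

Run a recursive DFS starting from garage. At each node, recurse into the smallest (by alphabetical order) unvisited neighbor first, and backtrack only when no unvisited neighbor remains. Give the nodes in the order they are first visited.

garage, den, gallery, lab, study, library, terrace, nursery, gym, porch, cellar, kitchen, vault

Visit garage
garage → den
den → gallery
gallery → lab
den → study
garage → library
library → terrace
garage → nursery
nursery → gym
garage → porch
porch → cellar
cellar → kitchen
garage → vault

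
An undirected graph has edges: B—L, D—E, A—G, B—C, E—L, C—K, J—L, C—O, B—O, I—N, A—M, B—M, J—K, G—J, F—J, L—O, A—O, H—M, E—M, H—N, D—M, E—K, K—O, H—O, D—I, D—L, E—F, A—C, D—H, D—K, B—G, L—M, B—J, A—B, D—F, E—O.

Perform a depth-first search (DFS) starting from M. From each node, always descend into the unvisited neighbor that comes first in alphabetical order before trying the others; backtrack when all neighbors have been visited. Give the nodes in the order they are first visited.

Visit M
M → A
A → B
B → C
C → K
K → D
D → E
E → F
F → J
J → G
J → L
L → O
O → H
H → N
N → I

M, A, B, C, K, D, E, F, J, G, L, O, H, N, I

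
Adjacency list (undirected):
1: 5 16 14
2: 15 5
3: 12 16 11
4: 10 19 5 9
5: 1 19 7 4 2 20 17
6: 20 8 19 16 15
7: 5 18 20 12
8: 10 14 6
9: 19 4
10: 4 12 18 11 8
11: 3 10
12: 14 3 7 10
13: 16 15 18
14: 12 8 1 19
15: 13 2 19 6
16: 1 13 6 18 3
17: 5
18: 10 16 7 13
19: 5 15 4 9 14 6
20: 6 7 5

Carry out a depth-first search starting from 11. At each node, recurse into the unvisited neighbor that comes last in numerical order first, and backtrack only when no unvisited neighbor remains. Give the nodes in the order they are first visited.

Visit 11
11 → 10
10 → 18
18 → 16
16 → 13
13 → 15
15 → 19
19 → 14
14 → 12
12 → 7
7 → 20
20 → 6
6 → 8
20 → 5
5 → 17
5 → 4
4 → 9
5 → 2
5 → 1
12 → 3

11 10 18 16 13 15 19 14 12 7 20 6 8 5 17 4 9 2 1 3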